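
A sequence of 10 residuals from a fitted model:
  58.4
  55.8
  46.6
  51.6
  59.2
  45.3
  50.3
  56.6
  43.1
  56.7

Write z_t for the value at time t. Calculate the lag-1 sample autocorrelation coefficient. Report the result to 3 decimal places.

-0.399

Mean z̄ = (58.4 + 55.8 + 46.6 + 51.6 + 59.2 + 45.3 + 50.3 + 56.6 + 43.1 + 56.7)/10 = 52.3600
Numerator Σ_{t=1}^{9}(z_t−z̄)(z_{t+1}−z̄) = -121.7896
Denominator Σ(z_t−z̄)² = 305.5040
r_1 = -121.7896 / 305.5040 = -0.399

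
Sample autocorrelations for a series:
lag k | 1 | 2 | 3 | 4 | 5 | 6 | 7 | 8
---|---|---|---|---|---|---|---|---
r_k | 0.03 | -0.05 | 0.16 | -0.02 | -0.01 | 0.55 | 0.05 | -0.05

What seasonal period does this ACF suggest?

The largest autocorrelation is r_6 = 0.55; the remaining lags stay at or below 0.16.
The dominant spike at lag 6 indicates a seasonal period of 6.

6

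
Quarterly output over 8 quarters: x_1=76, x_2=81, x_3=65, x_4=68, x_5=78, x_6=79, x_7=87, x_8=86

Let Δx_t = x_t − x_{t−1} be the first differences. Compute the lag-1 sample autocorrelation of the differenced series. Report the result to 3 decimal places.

-0.223

First differences Δx: 5, -16, 3, 10, 1, 8, -1
Mean of differences = 1.4286
Numerator Σ(Δx_t−Δx̄)(Δx_{t+1}−Δx̄) = -98.6122
Denominator Σ(Δx_t−Δx̄)² = 441.7143
r_1(Δx) = -98.6122 / 441.7143 = -0.223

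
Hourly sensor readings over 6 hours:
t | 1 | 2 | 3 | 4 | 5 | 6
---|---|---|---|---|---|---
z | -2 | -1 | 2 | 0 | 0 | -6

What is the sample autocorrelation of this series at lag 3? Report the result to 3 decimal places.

Mean z̄ = (-2 − 1 + 2 + 0 + 0 − 6)/6 = -1.1667
Deviations from mean: -0.8333, 0.1667, 3.1667, 1.1667, 1.1667, -4.8333
Numerator Σ_{t=1}^{3}(z_t−z̄)(z_{t+3}−z̄) = -16.0833
Denominator Σ(z_t−z̄)² = 36.8333
r_3 = -16.0833 / 36.8333 = -0.437

-0.437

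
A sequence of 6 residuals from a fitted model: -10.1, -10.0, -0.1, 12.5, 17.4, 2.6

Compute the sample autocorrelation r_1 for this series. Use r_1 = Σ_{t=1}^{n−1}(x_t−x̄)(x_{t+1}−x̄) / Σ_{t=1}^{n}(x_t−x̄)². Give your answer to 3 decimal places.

Mean x̄ = (-10.1 − 10.0 − 0.1 + 12.5 + 17.4 + 2.6)/6 = 2.0500
Deviations from mean: -12.1500, -12.0500, -2.1500, 10.4500, 15.3500, 0.5500
Σ(x_t−x̄)(x_{t+1}−x̄) = (146.4075) + (25.9075) + (-22.4675) + (160.4075) + (8.4425) = 318.6975
Denominator Σ(x_t−x̄)² = 642.5750
r_1 = 318.6975 / 642.5750 = 0.496

0.496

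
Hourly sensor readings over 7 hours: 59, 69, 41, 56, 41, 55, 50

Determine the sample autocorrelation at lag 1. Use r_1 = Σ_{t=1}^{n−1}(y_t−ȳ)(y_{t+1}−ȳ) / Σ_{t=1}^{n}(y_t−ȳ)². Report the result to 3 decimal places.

Mean ȳ = (59 + 69 + 41 + 56 + 41 + 55 + 50)/7 = 53.0000
Deviations from mean: 6.0000, 16.0000, -12.0000, 3.0000, -12.0000, 2.0000, -3.0000
Σ(y_t−ȳ)(y_{t+1}−ȳ) = (96.0000) + (-192.0000) + (-36.0000) + (-36.0000) + (-24.0000) + (-6.0000) = -198.0000
Denominator Σ(y_t−ȳ)² = 602.0000
r_1 = -198.0000 / 602.0000 = -0.329

-0.329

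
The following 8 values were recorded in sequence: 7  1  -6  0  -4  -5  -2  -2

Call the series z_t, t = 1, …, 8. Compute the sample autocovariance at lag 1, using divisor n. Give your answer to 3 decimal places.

1.389

Mean z̄ = (7 + 1 − 6 + 0 − 4 − 5 − 2 − 2)/8 = -1.3750
Deviations: 8.3750, 2.3750, -4.6250, 1.3750, -2.6250, -3.6250, -0.6250, -0.6250
Σ_{t=1}^{7}(z_t−z̄)(z_{t+1}−z̄) = 11.1094
γ_1 = 11.1094 / 8 = 1.389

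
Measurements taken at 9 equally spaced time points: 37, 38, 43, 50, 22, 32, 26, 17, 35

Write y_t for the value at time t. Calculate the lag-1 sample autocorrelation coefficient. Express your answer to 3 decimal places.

Mean ȳ = (37 + 38 + 43 + 50 + 22 + 32 + 26 + 17 + 35)/9 = 33.3333
Numerator Σ_{t=1}^{8}(y_t−ȳ)(y_{t+1}−ȳ) = 151.8889
Denominator Σ(y_t−ȳ)² = 860.0000
r_1 = 151.8889 / 860.0000 = 0.177

0.177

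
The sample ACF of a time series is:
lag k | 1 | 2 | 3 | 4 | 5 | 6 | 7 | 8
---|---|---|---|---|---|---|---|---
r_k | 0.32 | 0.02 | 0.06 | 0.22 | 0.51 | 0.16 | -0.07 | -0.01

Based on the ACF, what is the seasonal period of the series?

5

The largest autocorrelation is r_5 = 0.51; the remaining lags stay at or below 0.32. The elevated value at lag 1 (0.32), dropping to 0.02 at lag 2, reflects decaying short-term dependence rather than seasonality.
The dominant spike at lag 5 indicates a seasonal period of 5.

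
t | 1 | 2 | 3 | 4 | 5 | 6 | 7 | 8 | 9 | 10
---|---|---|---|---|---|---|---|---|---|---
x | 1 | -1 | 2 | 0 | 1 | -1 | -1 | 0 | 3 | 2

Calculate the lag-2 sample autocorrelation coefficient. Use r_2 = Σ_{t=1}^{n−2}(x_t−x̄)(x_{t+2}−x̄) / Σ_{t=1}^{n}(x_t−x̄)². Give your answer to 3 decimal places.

-0.072

Mean x̄ = (1 − 1 + 2 + 0 + 1 − 1 − 1 + 0 + 3 + 2)/10 = 0.6000
Numerator Σ_{t=1}^{8}(x_t−x̄)(x_{t+2}−x̄) = -1.3200
Denominator Σ(x_t−x̄)² = 18.4000
r_2 = -1.3200 / 18.4000 = -0.072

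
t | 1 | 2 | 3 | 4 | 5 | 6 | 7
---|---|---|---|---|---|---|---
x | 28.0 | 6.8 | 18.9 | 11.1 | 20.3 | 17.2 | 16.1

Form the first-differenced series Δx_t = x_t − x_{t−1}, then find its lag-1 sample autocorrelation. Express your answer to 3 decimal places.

First differences Δx: -21.2, 12.1, -7.8, 9.2, -3.1, -1.1
Mean of differences = -1.9833
Numerator Σ(Δx_t−Δx̄)(Δx_{t+1}−Δx̄) = -431.0769
Denominator Σ(Δx_t−Δx̄)² = 728.5483
r_1(Δx) = -431.0769 / 728.5483 = -0.592

-0.592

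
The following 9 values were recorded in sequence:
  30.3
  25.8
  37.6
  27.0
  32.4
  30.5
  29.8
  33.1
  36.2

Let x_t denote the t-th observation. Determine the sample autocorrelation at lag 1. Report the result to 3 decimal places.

-0.449

Mean x̄ = (30.3 + 25.8 + 37.6 + 27.0 + 32.4 + 30.5 + 29.8 + 33.1 + 36.2)/9 = 31.4111
Numerator Σ_{t=1}^{8}(x_t−x̄)(x_{t+1}−x̄) = -54.2201
Denominator Σ(x_t−x̄)² = 120.6689
r_1 = -54.2201 / 120.6689 = -0.449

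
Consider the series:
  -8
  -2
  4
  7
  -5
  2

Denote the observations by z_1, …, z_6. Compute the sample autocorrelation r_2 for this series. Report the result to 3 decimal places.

-0.301

Mean z̄ = (-8 − 2 + 4 + 7 − 5 + 2)/6 = -0.3333
Σ(z_t−z̄)(z_{t+2}−z̄) = (-33.2222) + (-12.2222) + (-20.2222) + (17.1111) = -48.5556
Denominator Σ(z_t−z̄)² = 161.3333
r_2 = -48.5556 / 161.3333 = -0.301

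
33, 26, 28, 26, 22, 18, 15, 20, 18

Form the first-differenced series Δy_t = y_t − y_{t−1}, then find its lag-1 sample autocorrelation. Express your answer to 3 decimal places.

First differences Δy: -7, 2, -2, -4, -4, -3, 5, -2
Mean of differences = -1.8750
Numerator Σ(Δy_t−Δȳ)(Δy_{t+1}−Δȳ) = -21.7656
Denominator Σ(Δy_t−Δȳ)² = 98.8750
r_1(Δy) = -21.7656 / 98.8750 = -0.220

-0.220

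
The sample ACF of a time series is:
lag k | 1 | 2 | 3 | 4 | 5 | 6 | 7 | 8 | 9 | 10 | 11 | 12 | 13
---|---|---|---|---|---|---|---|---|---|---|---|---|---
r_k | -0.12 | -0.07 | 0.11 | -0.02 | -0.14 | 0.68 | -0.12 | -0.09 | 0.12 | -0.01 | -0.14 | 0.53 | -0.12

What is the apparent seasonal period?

6

The largest autocorrelation is r_6 = 0.68, with a weaker echo at lag 12 (0.53); the remaining lags stay at or below 0.12.
The dominant spike at lag 6 indicates a seasonal period of 6.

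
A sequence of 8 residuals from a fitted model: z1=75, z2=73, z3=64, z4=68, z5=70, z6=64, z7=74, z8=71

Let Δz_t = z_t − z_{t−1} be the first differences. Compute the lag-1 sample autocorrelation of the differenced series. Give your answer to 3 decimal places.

-0.451

First differences Δz: -2, -9, 4, 2, -6, 10, -3
Mean of differences = -0.5714
Numerator Σ(Δz_t−Δz̄)(Δz_{t+1}−Δz̄) = -111.7551
Denominator Σ(Δz_t−Δz̄)² = 247.7143
r_1(Δz) = -111.7551 / 247.7143 = -0.451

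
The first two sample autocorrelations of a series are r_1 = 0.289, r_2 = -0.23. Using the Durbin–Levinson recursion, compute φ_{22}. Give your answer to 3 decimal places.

-0.342

φ_{22} = (r_2 − r_1²) / (1 − r_1²)
r_1² = (0.289)² = 0.083521
Numerator = -0.23 − 0.0835 = -0.3135; denominator = 1 − 0.0835 = 0.9165
φ_{22} = -0.3135 / 0.9165 = -0.342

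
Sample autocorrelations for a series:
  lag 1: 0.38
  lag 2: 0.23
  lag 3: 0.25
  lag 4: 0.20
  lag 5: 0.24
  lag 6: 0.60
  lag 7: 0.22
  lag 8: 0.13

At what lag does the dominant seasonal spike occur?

6

The largest autocorrelation is r_6 = 0.60; the remaining lags stay at or below 0.38. The elevated value at lag 1 (0.38), dropping to 0.23 at lag 2, reflects decaying short-term dependence rather than seasonality.
The dominant spike at lag 6 indicates a seasonal period of 6.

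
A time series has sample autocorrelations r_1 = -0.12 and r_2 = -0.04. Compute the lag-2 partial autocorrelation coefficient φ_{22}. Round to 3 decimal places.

-0.055

φ_{22} = (r_2 − r_1²) / (1 − r_1²)
r_1² = (-0.12)² = 0.0144
Numerator = -0.04 − 0.0144 = -0.0544; denominator = 1 − 0.0144 = 0.9856
φ_{22} = -0.0544 / 0.9856 = -0.055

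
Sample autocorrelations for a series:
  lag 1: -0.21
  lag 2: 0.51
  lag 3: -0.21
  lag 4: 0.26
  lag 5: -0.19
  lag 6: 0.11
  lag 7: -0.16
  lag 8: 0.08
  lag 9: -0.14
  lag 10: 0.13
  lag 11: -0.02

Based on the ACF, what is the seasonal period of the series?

The largest autocorrelation is r_2 = 0.51, with a weaker echo at lag 4 (0.26); the remaining lags stay at or below 0.13.
The dominant spike at lag 2 indicates a seasonal period of 2.

2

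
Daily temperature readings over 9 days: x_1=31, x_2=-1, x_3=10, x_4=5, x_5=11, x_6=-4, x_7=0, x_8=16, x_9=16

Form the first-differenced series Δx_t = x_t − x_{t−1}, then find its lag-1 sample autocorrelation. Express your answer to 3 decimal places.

First differences Δx: -32, 11, -5, 6, -15, 4, 16, 0
Mean of differences = -1.8750
Numerator Σ(Δx_t−Δx̄)(Δx_{t+1}−Δx̄) = -494.6406
Denominator Σ(Δx_t−Δx̄)² = 1674.8750
r_1(Δx) = -494.6406 / 1674.8750 = -0.295

-0.295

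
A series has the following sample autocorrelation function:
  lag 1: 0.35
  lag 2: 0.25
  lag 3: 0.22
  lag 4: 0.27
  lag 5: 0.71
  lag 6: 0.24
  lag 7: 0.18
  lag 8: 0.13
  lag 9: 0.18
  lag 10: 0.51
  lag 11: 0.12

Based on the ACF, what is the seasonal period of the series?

5

The largest autocorrelation is r_5 = 0.71, with a weaker echo at lag 10 (0.51); the remaining lags stay at or below 0.35. The elevated value at lag 1 (0.35), dropping to 0.25 at lag 2, reflects decaying short-term dependence rather than seasonality.
The dominant spike at lag 5 indicates a seasonal period of 5.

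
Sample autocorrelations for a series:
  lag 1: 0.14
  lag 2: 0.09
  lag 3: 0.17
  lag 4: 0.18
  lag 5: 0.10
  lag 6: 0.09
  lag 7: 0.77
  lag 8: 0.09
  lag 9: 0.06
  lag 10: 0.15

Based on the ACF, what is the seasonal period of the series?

7

The largest autocorrelation is r_7 = 0.77; the remaining lags stay at or below 0.18.
The dominant spike at lag 7 indicates a seasonal period of 7.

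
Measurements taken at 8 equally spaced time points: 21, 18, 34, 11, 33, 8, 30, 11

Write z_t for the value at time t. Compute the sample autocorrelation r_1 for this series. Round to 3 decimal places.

-0.843

Mean z̄ = (21 + 18 + 34 + 11 + 33 + 8 + 30 + 11)/8 = 20.7500
Deviations from mean: 0.2500, -2.7500, 13.2500, -9.7500, 12.2500, -12.7500, 9.2500, -9.7500
Numerator Σ_{t=1}^{7}(z_t−z̄)(z_{t+1}−z̄) = -650.0625
Denominator Σ(z_t−z̄)² = 771.5000
r_1 = -650.0625 / 771.5000 = -0.843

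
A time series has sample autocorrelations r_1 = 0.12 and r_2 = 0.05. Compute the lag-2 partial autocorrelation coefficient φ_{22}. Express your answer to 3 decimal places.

φ_{22} = (r_2 − r_1²) / (1 − r_1²)
r_1² = (0.12)² = 0.0144
Numerator = 0.05 − 0.0144 = 0.0356; denominator = 1 − 0.0144 = 0.9856
φ_{22} = 0.0356 / 0.9856 = 0.036

0.036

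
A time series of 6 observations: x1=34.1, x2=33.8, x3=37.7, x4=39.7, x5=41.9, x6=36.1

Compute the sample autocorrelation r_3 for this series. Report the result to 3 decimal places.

-0.476

Mean x̄ = (34.1 + 33.8 + 37.7 + 39.7 + 41.9 + 36.1)/6 = 37.2167
Deviations from mean: -3.1167, -3.4167, 0.4833, 2.4833, 4.6833, -1.1167
Σ(x_t−x̄)(x_{t+3}−x̄) = (-7.7397) + (-16.0014) + (-0.5397) = -24.2808
Denominator Σ(x_t−x̄)² = 50.9683
r_3 = -24.2808 / 50.9683 = -0.476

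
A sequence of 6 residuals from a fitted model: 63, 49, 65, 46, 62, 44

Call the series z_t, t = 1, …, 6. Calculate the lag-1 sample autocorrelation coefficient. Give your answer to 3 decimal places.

Mean z̄ = (63 + 49 + 65 + 46 + 62 + 44)/6 = 54.8333
Deviations from mean: 8.1667, -5.8333, 10.1667, -8.8333, 7.1667, -10.8333
Σ(z_t−z̄)(z_{t+1}−z̄) = (-47.6389) + (-59.3056) + (-89.8056) + (-63.3056) + (-77.6389) = -337.6944
Denominator Σ(z_t−z̄)² = 450.8333
r_1 = -337.6944 / 450.8333 = -0.749

-0.749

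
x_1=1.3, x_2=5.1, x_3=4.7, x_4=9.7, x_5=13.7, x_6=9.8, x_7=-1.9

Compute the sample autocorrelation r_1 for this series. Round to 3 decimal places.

Mean x̄ = (1.3 + 5.1 + 4.7 + 9.7 + 13.7 + 9.8 − 1.9)/7 = 6.0571
Deviations from mean: -4.7571, -0.9571, -1.3571, 3.6429, 7.6429, 3.7429, -7.9571
Numerator Σ_{t=1}^{6}(x_t−x̄)(x_{t+1}−x̄) = 27.5739
Denominator Σ(x_t−x̄)² = 174.3971
r_1 = 27.5739 / 174.3971 = 0.158

0.158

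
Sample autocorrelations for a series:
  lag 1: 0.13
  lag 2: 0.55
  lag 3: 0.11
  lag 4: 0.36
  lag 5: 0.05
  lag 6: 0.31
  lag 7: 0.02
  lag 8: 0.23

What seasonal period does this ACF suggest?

2

The largest autocorrelation is r_2 = 0.55, with weaker echoes at lags 4 (0.36), 6 (0.31) and 8 (0.23); the remaining lags stay at or below 0.13.
The dominant spike at lag 2 indicates a seasonal period of 2.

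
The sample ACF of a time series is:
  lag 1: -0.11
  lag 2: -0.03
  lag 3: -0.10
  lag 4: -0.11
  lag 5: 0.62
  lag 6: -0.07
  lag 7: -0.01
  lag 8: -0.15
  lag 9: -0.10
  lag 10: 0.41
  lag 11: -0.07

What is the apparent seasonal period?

5

The largest autocorrelation is r_5 = 0.62, with a weaker echo at lag 10 (0.41); the remaining lags stay at or below -0.01.
The dominant spike at lag 5 indicates a seasonal period of 5.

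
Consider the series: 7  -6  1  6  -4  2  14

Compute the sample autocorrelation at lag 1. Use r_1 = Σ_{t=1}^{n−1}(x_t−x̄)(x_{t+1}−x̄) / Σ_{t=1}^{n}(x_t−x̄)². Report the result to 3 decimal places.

-0.183

Mean x̄ = (7 − 6 + 1 + 6 − 4 + 2 + 14)/7 = 2.8571
Deviations from mean: 4.1429, -8.8571, -1.8571, 3.1429, -6.8571, -0.8571, 11.1429
Σ(x_t−x̄)(x_{t+1}−x̄) = (-36.6939) + (16.4490) + (-5.8367) + (-21.5510) + (5.8776) + (-9.5510) = -51.3061
Denominator Σ(x_t−x̄)² = 280.8571
r_1 = -51.3061 / 280.8571 = -0.183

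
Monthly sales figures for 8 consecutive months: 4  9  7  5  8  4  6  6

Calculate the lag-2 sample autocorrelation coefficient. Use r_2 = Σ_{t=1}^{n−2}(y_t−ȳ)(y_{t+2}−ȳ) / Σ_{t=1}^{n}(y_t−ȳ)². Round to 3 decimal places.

Mean ȳ = (4 + 9 + 7 + 5 + 8 + 4 + 6 + 6)/8 = 6.1250
Deviations from mean: -2.1250, 2.8750, 0.8750, -1.1250, 1.8750, -2.1250, -0.1250, -0.1250
Numerator Σ_{t=1}^{6}(y_t−ȳ)(y_{t+2}−ȳ) = -1.0313
Denominator Σ(y_t−ȳ)² = 22.8750
r_2 = -1.0313 / 22.8750 = -0.045

-0.045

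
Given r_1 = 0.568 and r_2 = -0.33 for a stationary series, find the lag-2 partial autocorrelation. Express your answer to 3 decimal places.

φ_{22} = (r_2 − r_1²) / (1 − r_1²)
r_1² = (0.568)² = 0.322624
Numerator = -0.33 − 0.3226 = -0.6526; denominator = 1 − 0.3226 = 0.6774
φ_{22} = -0.6526 / 0.6774 = -0.963

-0.963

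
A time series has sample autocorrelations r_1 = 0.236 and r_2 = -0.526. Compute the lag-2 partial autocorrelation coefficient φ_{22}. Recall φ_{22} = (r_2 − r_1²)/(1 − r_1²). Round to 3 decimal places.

φ_{22} = (r_2 − r_1²) / (1 − r_1²)
r_1² = (0.236)² = 0.055696
Numerator = -0.526 − 0.0557 = -0.5817; denominator = 1 − 0.0557 = 0.9443
φ_{22} = -0.5817 / 0.9443 = -0.616

-0.616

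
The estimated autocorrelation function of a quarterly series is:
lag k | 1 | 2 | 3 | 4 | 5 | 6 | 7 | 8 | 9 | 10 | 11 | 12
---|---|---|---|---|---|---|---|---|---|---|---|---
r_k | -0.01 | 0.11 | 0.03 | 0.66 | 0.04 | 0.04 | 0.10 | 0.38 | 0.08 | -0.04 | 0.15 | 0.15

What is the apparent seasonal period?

The largest autocorrelation is r_4 = 0.66, with a weaker echo at lag 8 (0.38); the remaining lags stay at or below 0.15.
The dominant spike at lag 4 indicates a seasonal period of 4.

4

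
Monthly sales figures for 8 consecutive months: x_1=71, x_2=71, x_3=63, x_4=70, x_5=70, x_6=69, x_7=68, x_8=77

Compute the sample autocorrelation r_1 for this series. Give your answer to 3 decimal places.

Mean x̄ = (71 + 71 + 63 + 70 + 70 + 69 + 68 + 77)/8 = 69.8750
Σ(x_t−x̄)(x_{t+1}−x̄) = (1.2656) + (-7.7344) + (-0.8594) + (0.0156) + (-0.1094) + (1.6406) + (-13.3594) = -19.1406
Denominator Σ(x_t−x̄)² = 104.8750
r_1 = -19.1406 / 104.8750 = -0.183

-0.183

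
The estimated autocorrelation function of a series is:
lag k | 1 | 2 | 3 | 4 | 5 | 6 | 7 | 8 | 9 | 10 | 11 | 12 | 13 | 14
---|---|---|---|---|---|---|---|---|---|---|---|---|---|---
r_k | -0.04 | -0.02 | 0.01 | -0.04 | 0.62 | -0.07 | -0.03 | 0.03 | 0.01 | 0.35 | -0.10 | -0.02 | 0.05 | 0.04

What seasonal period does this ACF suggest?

The largest autocorrelation is r_5 = 0.62, with a weaker echo at lag 10 (0.35); the remaining lags stay at or below 0.05.
The dominant spike at lag 5 indicates a seasonal period of 5.

5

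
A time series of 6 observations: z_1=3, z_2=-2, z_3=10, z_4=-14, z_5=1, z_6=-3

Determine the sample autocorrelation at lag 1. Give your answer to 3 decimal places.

Mean z̄ = (3 − 2 + 10 − 14 + 1 − 3)/6 = -0.8333
Deviations from mean: 3.8333, -1.1667, 10.8333, -13.1667, 1.8333, -2.1667
Σ(z_t−z̄)(z_{t+1}−z̄) = (-4.4722) + (-12.6389) + (-142.6389) + (-24.1389) + (-3.9722) = -187.8611
Denominator Σ(z_t−z̄)² = 314.8333
r_1 = -187.8611 / 314.8333 = -0.597

-0.597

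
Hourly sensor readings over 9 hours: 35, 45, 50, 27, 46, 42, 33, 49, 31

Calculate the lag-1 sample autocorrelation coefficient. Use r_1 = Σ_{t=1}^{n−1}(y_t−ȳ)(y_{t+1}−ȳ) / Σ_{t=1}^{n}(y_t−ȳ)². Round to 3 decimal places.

-0.573

Mean ȳ = (35 + 45 + 50 + 27 + 46 + 42 + 33 + 49 + 31)/9 = 39.7778
Numerator Σ_{t=1}^{8}(y_t−ȳ)(y_{t+1}−ȳ) = -326.3827
Denominator Σ(y_t−ȳ)² = 569.5556
r_1 = -326.3827 / 569.5556 = -0.573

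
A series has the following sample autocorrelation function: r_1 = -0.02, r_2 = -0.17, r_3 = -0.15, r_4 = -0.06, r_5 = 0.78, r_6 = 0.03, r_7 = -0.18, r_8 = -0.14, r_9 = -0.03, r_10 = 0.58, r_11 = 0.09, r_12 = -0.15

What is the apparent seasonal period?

The largest autocorrelation is r_5 = 0.78, with a weaker echo at lag 10 (0.58); the remaining lags stay at or below 0.09.
The dominant spike at lag 5 indicates a seasonal period of 5.

5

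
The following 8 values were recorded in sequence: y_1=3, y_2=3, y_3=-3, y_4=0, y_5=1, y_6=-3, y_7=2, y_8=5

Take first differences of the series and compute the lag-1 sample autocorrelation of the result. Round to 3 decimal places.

-0.249

First differences Δy: 0, -6, 3, 1, -4, 5, 3
Mean of differences = 0.2857
Numerator Σ(Δy_t−Δȳ)(Δy_{t+1}−Δȳ) = -23.7959
Denominator Σ(Δy_t−Δȳ)² = 95.4286
r_1(Δy) = -23.7959 / 95.4286 = -0.249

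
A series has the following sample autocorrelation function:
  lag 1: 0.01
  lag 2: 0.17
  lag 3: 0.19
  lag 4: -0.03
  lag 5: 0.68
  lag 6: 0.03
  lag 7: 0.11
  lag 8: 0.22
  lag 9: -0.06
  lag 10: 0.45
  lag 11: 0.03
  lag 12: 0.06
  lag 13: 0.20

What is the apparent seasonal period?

The largest autocorrelation is r_5 = 0.68, with a weaker echo at lag 10 (0.45); the remaining lags stay at or below 0.22.
The dominant spike at lag 5 indicates a seasonal period of 5.

5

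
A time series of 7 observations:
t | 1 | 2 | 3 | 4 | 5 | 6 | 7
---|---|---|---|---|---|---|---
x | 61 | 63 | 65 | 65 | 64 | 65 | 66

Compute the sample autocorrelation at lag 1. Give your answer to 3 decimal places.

0.278

Mean x̄ = (61 + 63 + 65 + 65 + 64 + 65 + 66)/7 = 64.1429
Deviations from mean: -3.1429, -1.1429, 0.8571, 0.8571, -0.1429, 0.8571, 1.8571
Numerator Σ_{t=1}^{6}(x_t−x̄)(x_{t+1}−x̄) = 4.6939
Denominator Σ(x_t−x̄)² = 16.8571
r_1 = 4.6939 / 16.8571 = 0.278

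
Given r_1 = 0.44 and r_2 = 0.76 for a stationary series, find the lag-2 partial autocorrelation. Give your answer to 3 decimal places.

φ_{22} = (r_2 − r_1²) / (1 − r_1²)
r_1² = (0.44)² = 0.1936
Numerator = 0.76 − 0.1936 = 0.5664; denominator = 1 − 0.1936 = 0.8064
φ_{22} = 0.5664 / 0.8064 = 0.702

0.702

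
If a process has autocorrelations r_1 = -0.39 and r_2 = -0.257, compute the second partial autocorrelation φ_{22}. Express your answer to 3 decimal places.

φ_{22} = (r_2 − r_1²) / (1 − r_1²)
r_1² = (-0.39)² = 0.1521
Numerator = -0.257 − 0.1521 = -0.4091; denominator = 1 − 0.1521 = 0.8479
φ_{22} = -0.4091 / 0.8479 = -0.482

-0.482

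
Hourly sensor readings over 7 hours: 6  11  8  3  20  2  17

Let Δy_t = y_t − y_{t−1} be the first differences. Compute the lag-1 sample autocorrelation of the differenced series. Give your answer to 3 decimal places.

-0.739

First differences Δy: 5, -3, -5, 17, -18, 15
Mean of differences = 1.8333
Numerator Σ(Δy_t−Δȳ)(Δy_{t+1}−Δȳ) = -647.8611
Denominator Σ(Δy_t−Δȳ)² = 876.8333
r_1(Δy) = -647.8611 / 876.8333 = -0.739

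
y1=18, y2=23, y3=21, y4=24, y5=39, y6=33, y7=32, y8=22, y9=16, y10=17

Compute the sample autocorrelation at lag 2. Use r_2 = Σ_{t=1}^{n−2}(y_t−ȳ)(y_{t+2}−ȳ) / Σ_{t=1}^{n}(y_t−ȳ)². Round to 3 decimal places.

0.021

Mean ȳ = (18 + 23 + 21 + 24 + 39 + 33 + 32 + 22 + 16 + 17)/10 = 24.5000
Numerator Σ_{t=1}^{8}(y_t−ȳ)(y_{t+2}−ȳ) = 11.0000
Denominator Σ(y_t−ȳ)² = 530.5000
r_2 = 11.0000 / 530.5000 = 0.021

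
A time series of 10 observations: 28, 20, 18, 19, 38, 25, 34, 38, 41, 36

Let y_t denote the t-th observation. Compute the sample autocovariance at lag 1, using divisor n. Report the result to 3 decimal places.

30.781

Mean ȳ = (28 + 20 + 18 + 19 + 38 + 25 + 34 + 38 + 41 + 36)/10 = 29.7000
Σ_{t=1}^{9}(y_t−ȳ)(y_{t+1}−ȳ) = 307.8100
γ_1 = 307.8100 / 10 = 30.781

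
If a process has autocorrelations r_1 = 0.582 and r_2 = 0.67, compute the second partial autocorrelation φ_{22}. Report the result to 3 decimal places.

0.501

φ_{22} = (r_2 − r_1²) / (1 − r_1²)
r_1² = (0.582)² = 0.338724
Numerator = 0.67 − 0.3387 = 0.3313; denominator = 1 − 0.3387 = 0.6613
φ_{22} = 0.3313 / 0.6613 = 0.501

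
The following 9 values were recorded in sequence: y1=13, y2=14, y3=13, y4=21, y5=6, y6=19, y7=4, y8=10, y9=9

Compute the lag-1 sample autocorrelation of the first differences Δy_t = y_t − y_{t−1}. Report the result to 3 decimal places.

-0.857

First differences Δy: 1, -1, 8, -15, 13, -15, 6, -1
Mean of differences = -0.5000
Numerator Σ(Δy_t−Δȳ)(Δy_{t+1}−Δȳ) = -617.2500
Denominator Σ(Δy_t−Δȳ)² = 720.0000
r_1(Δy) = -617.2500 / 720.0000 = -0.857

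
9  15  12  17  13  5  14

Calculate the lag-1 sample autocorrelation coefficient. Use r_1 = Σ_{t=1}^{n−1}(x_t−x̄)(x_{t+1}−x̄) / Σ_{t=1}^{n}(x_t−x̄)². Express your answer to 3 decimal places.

Mean x̄ = (9 + 15 + 12 + 17 + 13 + 5 + 14)/7 = 12.1429
Numerator Σ_{t=1}^{6}(x_t−x̄)(x_{t+1}−x̄) = -25.3061
Denominator Σ(x_t−x̄)² = 96.8571
r_1 = -25.3061 / 96.8571 = -0.261

-0.261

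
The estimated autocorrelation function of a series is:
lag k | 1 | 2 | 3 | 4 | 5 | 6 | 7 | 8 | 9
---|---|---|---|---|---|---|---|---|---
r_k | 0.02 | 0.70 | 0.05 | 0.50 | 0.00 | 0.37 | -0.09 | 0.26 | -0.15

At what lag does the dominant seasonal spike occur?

The largest autocorrelation is r_2 = 0.70, with weaker echoes at lags 4 (0.50), 6 (0.37) and 8 (0.26); the remaining lags stay at or below 0.05.
The dominant spike at lag 2 indicates a seasonal period of 2.

2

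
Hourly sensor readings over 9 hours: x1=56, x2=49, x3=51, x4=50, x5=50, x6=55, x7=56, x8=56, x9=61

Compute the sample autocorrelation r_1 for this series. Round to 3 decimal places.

0.365

Mean x̄ = (56 + 49 + 51 + 50 + 50 + 55 + 56 + 56 + 61)/9 = 53.7778
Numerator Σ_{t=1}^{8}(x_t−x̄)(x_{t+1}−x̄) = 46.5062
Denominator Σ(x_t−x̄)² = 127.5556
r_1 = 46.5062 / 127.5556 = 0.365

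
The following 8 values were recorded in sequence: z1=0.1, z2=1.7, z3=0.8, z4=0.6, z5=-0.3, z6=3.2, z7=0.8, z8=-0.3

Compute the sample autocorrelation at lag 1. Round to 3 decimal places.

Mean z̄ = (0.1 + 1.7 + 0.8 + 0.6 − 0.3 + 3.2 + 0.8 − 0.3)/8 = 0.8250
Deviations from mean: -0.7250, 0.8750, -0.0250, -0.2250, -1.1250, 2.3750, -0.0250, -1.1250
Numerator Σ_{t=1}^{7}(z_t−z̄)(z_{t+1}−z̄) = -3.1006
Denominator Σ(z_t−z̄)² = 9.5150
r_1 = -3.1006 / 9.5150 = -0.326

-0.326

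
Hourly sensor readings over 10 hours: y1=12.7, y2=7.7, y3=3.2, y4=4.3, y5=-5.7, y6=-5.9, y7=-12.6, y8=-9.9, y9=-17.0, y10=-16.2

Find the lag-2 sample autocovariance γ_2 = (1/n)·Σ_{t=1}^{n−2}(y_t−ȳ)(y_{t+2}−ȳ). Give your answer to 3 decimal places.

39.910

Mean ȳ = (12.7 + 7.7 + 3.2 + 4.3 − 5.7 − 5.9 − 12.6 − 9.9 − 17.0 − 16.2)/10 = -3.9400
Σ_{t=1}^{8}(y_t−ȳ)(y_{t+2}−ȳ) = 399.0988
γ_2 = 399.0988 / 10 = 39.910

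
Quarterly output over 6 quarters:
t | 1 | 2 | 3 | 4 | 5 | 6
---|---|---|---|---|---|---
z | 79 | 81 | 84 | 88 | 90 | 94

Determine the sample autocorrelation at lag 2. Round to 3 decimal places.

0.074

Mean z̄ = (79 + 81 + 84 + 88 + 90 + 94)/6 = 86.0000
Deviations from mean: -7.0000, -5.0000, -2.0000, 2.0000, 4.0000, 8.0000
Σ(z_t−z̄)(z_{t+2}−z̄) = (14.0000) + (-10.0000) + (-8.0000) + (16.0000) = 12.0000
Denominator Σ(z_t−z̄)² = 162.0000
r_2 = 12.0000 / 162.0000 = 0.074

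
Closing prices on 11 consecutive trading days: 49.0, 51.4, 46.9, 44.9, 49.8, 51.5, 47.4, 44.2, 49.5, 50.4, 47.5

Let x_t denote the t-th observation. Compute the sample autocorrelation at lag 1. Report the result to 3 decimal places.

-0.019

Mean x̄ = (49.0 + 51.4 + 46.9 + 44.9 + 49.8 + 51.5 + 47.4 + 44.2 + 49.5 + 50.4 + 47.5)/11 = 48.4091
Numerator Σ_{t=1}^{10}(x_t−x̄)(x_{t+1}−x̄) = -1.1337
Denominator Σ(x_t−x̄)² = 60.0891
r_1 = -1.1337 / 60.0891 = -0.019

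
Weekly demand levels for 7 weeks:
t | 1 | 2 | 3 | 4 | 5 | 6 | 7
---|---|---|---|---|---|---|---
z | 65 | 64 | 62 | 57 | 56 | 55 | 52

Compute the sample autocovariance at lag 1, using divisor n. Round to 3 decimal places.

12.090

Mean z̄ = (65 + 64 + 62 + 57 + 56 + 55 + 52)/7 = 58.7143
Deviations: 6.2857, 5.2857, 3.2857, -1.7143, -2.7143, -3.7143, -6.7143
Σ_{t=1}^{6}(z_t−z̄)(z_{t+1}−z̄) = 84.6327
γ_1 = 84.6327 / 7 = 12.090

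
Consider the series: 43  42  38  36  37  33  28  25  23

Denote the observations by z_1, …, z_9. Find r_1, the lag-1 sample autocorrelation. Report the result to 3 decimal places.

0.664

Mean z̄ = (43 + 42 + 38 + 36 + 37 + 33 + 28 + 25 + 23)/9 = 33.8889
Numerator Σ_{t=1}^{8}(z_t−z̄)(z_{t+1}−z̄) = 274.0988
Denominator Σ(z_t−z̄)² = 412.8889
r_1 = 274.0988 / 412.8889 = 0.664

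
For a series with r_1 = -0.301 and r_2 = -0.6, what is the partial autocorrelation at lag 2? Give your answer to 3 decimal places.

-0.759

φ_{22} = (r_2 − r_1²) / (1 − r_1²)
r_1² = (-0.301)² = 0.090601
Numerator = -0.6 − 0.0906 = -0.6906; denominator = 1 − 0.0906 = 0.9094
φ_{22} = -0.6906 / 0.9094 = -0.759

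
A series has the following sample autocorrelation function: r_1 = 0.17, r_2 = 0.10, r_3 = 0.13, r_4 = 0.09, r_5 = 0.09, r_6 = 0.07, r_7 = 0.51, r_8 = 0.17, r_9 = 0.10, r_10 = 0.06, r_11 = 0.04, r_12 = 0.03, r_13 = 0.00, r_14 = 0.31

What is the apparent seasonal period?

The largest autocorrelation is r_7 = 0.51, with a weaker echo at lag 14 (0.31); the remaining lags stay at or below 0.17.
The dominant spike at lag 7 indicates a seasonal period of 7.

7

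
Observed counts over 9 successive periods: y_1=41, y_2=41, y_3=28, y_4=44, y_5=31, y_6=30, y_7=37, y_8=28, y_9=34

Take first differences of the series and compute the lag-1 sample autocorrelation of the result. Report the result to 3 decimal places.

-0.714

First differences Δy: 0, -13, 16, -13, -1, 7, -9, 6
Mean of differences = -0.8750
Numerator Σ(Δy_t−Δȳ)(Δy_{t+1}−Δȳ) = -539.1406
Denominator Σ(Δy_t−Δȳ)² = 754.8750
r_1(Δy) = -539.1406 / 754.8750 = -0.714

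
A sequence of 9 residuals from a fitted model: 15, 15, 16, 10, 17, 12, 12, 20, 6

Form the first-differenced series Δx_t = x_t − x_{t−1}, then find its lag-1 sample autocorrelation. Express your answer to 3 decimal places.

-0.528

First differences Δx: 0, 1, -6, 7, -5, 0, 8, -14
Mean of differences = -1.1250
Numerator Σ(Δx_t−Δx̄)(Δx_{t+1}−Δx̄) = -190.6406
Denominator Σ(Δx_t−Δx̄)² = 360.8750
r_1(Δx) = -190.6406 / 360.8750 = -0.528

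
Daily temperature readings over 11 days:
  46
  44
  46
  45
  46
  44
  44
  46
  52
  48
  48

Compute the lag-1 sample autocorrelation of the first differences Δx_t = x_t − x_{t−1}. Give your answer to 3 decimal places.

-0.314

First differences Δx: -2, 2, -1, 1, -2, 0, 2, 6, -4, 0
Mean of differences = 0.2000
Numerator Σ(Δx_t−Δx̄)(Δx_{t+1}−Δx̄) = -21.8400
Denominator Σ(Δx_t−Δx̄)² = 69.6000
r_1(Δx) = -21.8400 / 69.6000 = -0.314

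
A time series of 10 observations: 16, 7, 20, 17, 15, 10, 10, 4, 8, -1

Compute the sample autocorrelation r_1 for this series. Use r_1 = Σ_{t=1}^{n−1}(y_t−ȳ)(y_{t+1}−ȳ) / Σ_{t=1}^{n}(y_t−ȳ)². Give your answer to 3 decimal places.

0.223

Mean ȳ = (16 + 7 + 20 + 17 + 15 + 10 + 10 + 4 + 8 − 1)/10 = 10.6000
Numerator Σ_{t=1}^{9}(y_t−ȳ)(y_{t+1}−ȳ) = 84.0400
Denominator Σ(y_t−ȳ)² = 376.4000
r_1 = 84.0400 / 376.4000 = 0.223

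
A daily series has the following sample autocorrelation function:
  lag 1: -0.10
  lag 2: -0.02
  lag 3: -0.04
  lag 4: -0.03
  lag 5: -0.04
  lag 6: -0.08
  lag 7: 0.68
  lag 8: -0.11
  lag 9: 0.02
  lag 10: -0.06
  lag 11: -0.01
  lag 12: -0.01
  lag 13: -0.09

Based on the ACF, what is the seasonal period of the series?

7

The largest autocorrelation is r_7 = 0.68; the remaining lags stay at or below 0.02.
The dominant spike at lag 7 indicates a seasonal period of 7.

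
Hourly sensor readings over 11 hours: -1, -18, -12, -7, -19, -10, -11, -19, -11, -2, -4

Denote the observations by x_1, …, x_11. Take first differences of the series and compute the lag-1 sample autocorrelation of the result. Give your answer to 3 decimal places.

First differences Δx: -17, 6, 5, -12, 9, -1, -8, 8, 9, -2
Mean of differences = -0.3000
Numerator Σ(Δx_t−Δx̄)(Δx_{t+1}−Δx̄) = -246.2900
Denominator Σ(Δx_t−Δx̄)² = 788.1000
r_1(Δx) = -246.2900 / 788.1000 = -0.313

-0.313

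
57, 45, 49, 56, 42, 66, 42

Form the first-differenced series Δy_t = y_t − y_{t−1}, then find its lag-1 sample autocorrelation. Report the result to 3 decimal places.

First differences Δy: -12, 4, 7, -14, 24, -24
Mean of differences = -2.5000
Numerator Σ(Δy_t−Δȳ)(Δy_{t+1}−Δȳ) = -983.7500
Denominator Σ(Δy_t−Δȳ)² = 1519.5000
r_1(Δy) = -983.7500 / 1519.5000 = -0.647

-0.647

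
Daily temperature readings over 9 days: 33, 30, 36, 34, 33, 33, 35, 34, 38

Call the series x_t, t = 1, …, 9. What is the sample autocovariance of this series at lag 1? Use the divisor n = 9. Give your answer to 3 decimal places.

-0.444

Mean x̄ = (33 + 30 + 36 + 34 + 33 + 33 + 35 + 34 + 38)/9 = 34.0000
Σ_{t=1}^{8}(x_t−x̄)(x_{t+1}−x̄) = -4.0000
γ_1 = -4.0000 / 9 = -0.444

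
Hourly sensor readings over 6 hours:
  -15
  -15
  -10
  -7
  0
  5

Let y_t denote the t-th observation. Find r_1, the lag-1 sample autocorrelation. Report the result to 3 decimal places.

Mean ȳ = (-15 − 15 − 10 − 7 + 0 + 5)/6 = -7.0000
Numerator Σ_{t=1}^{5}(y_t−ȳ)(y_{t+1}−ȳ) = 172.0000
Denominator Σ(y_t−ȳ)² = 330.0000
r_1 = 172.0000 / 330.0000 = 0.521

0.521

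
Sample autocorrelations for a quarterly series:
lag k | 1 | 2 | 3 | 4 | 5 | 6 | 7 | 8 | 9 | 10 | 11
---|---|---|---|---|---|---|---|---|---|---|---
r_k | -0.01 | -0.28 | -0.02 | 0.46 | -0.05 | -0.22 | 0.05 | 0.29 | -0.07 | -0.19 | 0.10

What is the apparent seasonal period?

4

The largest autocorrelation is r_4 = 0.46, with a weaker echo at lag 8 (0.29); the remaining lags stay at or below 0.10.
The dominant spike at lag 4 indicates a seasonal period of 4.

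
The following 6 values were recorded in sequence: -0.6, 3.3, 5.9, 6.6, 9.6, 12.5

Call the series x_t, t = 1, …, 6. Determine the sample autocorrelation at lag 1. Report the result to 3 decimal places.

0.407

Mean x̄ = (-0.6 + 3.3 + 5.9 + 6.6 + 9.6 + 12.5)/6 = 6.2167
Deviations from mean: -6.8167, -2.9167, -0.3167, 0.3833, 3.3833, 6.2833
Numerator Σ_{t=1}^{5}(x_t−x̄)(x_{t+1}−x̄) = 43.2397
Denominator Σ(x_t−x̄)² = 106.1483
r_1 = 43.2397 / 106.1483 = 0.407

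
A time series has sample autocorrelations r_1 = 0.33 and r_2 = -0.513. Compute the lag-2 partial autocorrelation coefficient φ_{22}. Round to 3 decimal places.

-0.698

φ_{22} = (r_2 − r_1²) / (1 − r_1²)
r_1² = (0.33)² = 0.1089
Numerator = -0.513 − 0.1089 = -0.6219; denominator = 1 − 0.1089 = 0.8911
φ_{22} = -0.6219 / 0.8911 = -0.698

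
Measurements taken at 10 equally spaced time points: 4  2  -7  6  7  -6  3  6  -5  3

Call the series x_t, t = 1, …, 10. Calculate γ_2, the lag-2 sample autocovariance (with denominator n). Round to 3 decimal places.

Mean x̄ = (4 + 2 − 7 + 6 + 7 − 6 + 3 + 6 − 5 + 3)/10 = 1.3000
Σ_{t=1}^{8}(x_t−x̄)(x_{t+2}−x̄) = -128.0800
γ_2 = -128.0800 / 10 = -12.808

-12.808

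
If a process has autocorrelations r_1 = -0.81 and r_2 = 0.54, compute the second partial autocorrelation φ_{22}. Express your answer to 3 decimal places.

φ_{22} = (r_2 − r_1²) / (1 − r_1²)
r_1² = (-0.81)² = 0.6561
Numerator = 0.54 − 0.6561 = -0.1161; denominator = 1 − 0.6561 = 0.3439
φ_{22} = -0.1161 / 0.3439 = -0.338

-0.338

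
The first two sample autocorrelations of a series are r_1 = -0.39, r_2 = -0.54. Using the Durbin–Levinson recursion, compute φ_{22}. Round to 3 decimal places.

φ_{22} = (r_2 − r_1²) / (1 − r_1²)
r_1² = (-0.39)² = 0.1521
Numerator = -0.54 − 0.1521 = -0.6921; denominator = 1 − 0.1521 = 0.8479
φ_{22} = -0.6921 / 0.8479 = -0.816

-0.816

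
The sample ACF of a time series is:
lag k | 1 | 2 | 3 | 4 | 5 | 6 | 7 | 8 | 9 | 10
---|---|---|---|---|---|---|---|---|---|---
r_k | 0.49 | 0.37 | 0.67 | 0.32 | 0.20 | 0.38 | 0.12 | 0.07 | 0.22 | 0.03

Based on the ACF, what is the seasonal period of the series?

3

The largest autocorrelation is r_3 = 0.67; the remaining lags stay at or below 0.49. The elevated value at lag 1 (0.49), dropping to 0.37 at lag 2, reflects decaying short-term dependence rather than seasonality.
The dominant spike at lag 3 indicates a seasonal period of 3.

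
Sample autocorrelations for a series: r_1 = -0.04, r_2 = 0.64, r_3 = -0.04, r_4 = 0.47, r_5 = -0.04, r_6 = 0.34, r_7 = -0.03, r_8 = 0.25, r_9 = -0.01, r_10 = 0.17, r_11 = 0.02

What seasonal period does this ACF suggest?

The largest autocorrelation is r_2 = 0.64, with weaker echoes at lags 4 (0.47), 6 (0.34), 8 (0.25) and 10 (0.17); the remaining lags stay at or below 0.02.
The dominant spike at lag 2 indicates a seasonal period of 2.

2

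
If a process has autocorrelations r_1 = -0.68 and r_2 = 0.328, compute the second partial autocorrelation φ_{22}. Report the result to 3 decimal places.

φ_{22} = (r_2 − r_1²) / (1 − r_1²)
r_1² = (-0.68)² = 0.4624
Numerator = 0.328 − 0.4624 = -0.1344; denominator = 1 − 0.4624 = 0.5376
φ_{22} = -0.1344 / 0.5376 = -0.250

-0.250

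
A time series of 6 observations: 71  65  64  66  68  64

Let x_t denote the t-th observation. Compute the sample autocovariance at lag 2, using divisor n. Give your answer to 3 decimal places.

-2.259

Mean x̄ = (71 + 65 + 64 + 66 + 68 + 64)/6 = 66.3333
Σ_{t=1}^{4}(x_t−x̄)(x_{t+2}−x̄) = -13.5556
γ_2 = -13.5556 / 6 = -2.259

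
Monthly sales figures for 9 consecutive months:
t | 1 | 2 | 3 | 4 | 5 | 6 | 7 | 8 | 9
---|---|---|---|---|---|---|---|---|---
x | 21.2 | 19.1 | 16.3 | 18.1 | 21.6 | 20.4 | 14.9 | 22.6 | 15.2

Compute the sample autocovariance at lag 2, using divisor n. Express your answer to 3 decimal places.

-0.563

Mean x̄ = (21.2 + 19.1 + 16.3 + 18.1 + 21.6 + 20.4 + 14.9 + 22.6 + 15.2)/9 = 18.8222
Σ_{t=1}^{7}(x_t−x̄)(x_{t+2}−x̄) = -5.0710
γ_2 = -5.0710 / 9 = -0.563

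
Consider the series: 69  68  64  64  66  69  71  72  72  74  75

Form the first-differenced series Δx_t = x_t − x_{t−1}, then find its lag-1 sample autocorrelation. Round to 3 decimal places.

First differences Δx: -1, -4, 0, 2, 3, 2, 1, 0, 2, 1
Mean of differences = 0.6000
Numerator Σ(Δx_t−Δx̄)(Δx_{t+1}−Δx̄) = 16.0400
Denominator Σ(Δx_t−Δx̄)² = 36.4000
r_1(Δx) = 16.0400 / 36.4000 = 0.441

0.441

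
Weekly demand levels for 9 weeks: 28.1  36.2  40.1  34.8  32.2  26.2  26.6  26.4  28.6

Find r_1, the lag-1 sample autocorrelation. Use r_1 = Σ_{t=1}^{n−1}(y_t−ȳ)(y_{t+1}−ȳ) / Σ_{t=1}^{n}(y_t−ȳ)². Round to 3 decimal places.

0.579

Mean ȳ = (28.1 + 36.2 + 40.1 + 34.8 + 32.2 + 26.2 + 26.6 + 26.4 + 28.6)/9 = 31.0222
Numerator Σ_{t=1}^{8}(y_t−ȳ)(y_{t+1}−ȳ) = 117.8973
Denominator Σ(y_t−ȳ)² = 203.4556
r_1 = 117.8973 / 203.4556 = 0.579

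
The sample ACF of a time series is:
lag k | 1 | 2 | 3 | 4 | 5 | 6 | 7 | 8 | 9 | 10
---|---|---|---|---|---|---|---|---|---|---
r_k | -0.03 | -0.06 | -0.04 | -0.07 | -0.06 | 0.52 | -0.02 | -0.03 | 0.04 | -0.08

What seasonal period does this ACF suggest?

The largest autocorrelation is r_6 = 0.52; the remaining lags stay at or below 0.04.
The dominant spike at lag 6 indicates a seasonal period of 6.

6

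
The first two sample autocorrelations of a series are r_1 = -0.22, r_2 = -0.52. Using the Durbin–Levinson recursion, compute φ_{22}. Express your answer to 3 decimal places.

-0.597

φ_{22} = (r_2 − r_1²) / (1 − r_1²)
r_1² = (-0.22)² = 0.0484
Numerator = -0.52 − 0.0484 = -0.5684; denominator = 1 − 0.0484 = 0.9516
φ_{22} = -0.5684 / 0.9516 = -0.597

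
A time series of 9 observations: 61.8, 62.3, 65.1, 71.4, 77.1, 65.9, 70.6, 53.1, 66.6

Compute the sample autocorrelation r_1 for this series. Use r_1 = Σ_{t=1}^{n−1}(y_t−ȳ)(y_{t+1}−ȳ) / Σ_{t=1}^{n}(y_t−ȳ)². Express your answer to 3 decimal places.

0.014

Mean ȳ = (61.8 + 62.3 + 65.1 + 71.4 + 77.1 + 65.9 + 70.6 + 53.1 + 66.6)/9 = 65.9889
Numerator Σ_{t=1}^{8}(y_t−ȳ)(y_{t+1}−ȳ) = 5.3388
Denominator Σ(y_t−ȳ)² = 372.4489
r_1 = 5.3388 / 372.4489 = 0.014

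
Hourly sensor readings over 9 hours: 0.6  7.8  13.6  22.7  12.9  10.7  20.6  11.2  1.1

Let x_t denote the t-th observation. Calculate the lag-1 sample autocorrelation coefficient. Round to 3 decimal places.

0.150

Mean x̄ = (0.6 + 7.8 + 13.6 + 22.7 + 12.9 + 10.7 + 20.6 + 11.2 + 1.1)/9 = 11.2444
Numerator Σ_{t=1}^{8}(x_t−x̄)(x_{t+1}−x̄) = 68.5402
Denominator Σ(x_t−x̄)² = 455.4222
r_1 = 68.5402 / 455.4222 = 0.150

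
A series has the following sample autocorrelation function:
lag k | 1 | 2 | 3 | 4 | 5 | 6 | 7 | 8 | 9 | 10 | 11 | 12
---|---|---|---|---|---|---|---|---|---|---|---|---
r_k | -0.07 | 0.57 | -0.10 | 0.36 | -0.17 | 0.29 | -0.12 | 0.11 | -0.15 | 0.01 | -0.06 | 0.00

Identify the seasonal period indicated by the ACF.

2

The largest autocorrelation is r_2 = 0.57, with weaker echoes at lags 4 (0.36) and 6 (0.29); the remaining lags stay at or below 0.11.
The dominant spike at lag 2 indicates a seasonal period of 2.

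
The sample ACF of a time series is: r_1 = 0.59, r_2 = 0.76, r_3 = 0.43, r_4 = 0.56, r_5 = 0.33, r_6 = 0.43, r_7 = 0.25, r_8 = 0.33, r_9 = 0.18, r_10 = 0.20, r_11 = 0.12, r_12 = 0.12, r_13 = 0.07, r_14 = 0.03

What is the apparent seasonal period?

The largest autocorrelation is r_2 = 0.76; the remaining lags stay at or below 0.59.
The dominant spike at lag 2 indicates a seasonal period of 2.

2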